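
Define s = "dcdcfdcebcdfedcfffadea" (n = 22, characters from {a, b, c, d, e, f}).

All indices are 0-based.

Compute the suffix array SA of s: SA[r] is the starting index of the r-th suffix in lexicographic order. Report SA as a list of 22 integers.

[21, 18, 8, 1, 9, 6, 3, 14, 0, 5, 2, 13, 19, 10, 20, 7, 12, 17, 4, 11, 16, 15]

rank→(start, suffix):
  0 → (21, 'a')
  1 → (18, 'adea')
  2 → (8, 'bcdfedcfffadea')
  3 → (1, 'cdcfdcebcdfedcfffadea')
  4 → (9, 'cdfedcfffadea')
  5 → (6, 'cebcdfedcfffadea')
  6 → (3, 'cfdcebcdfedcfffadea')
  7 → (14, 'cfffadea')
  8 → (0, 'dcdcfdcebcdfedcfffadea')
  9 → (5, 'dcebcdfedcfffadea')
  10 → (2, 'dcfdcebcdfedcfffadea')
  11 → (13, 'dcfffadea')
  12 → (19, 'dea')
  13 → (10, 'dfedcfffadea')
  14 → (20, 'ea')
  15 → (7, 'ebcdfedcfffadea')
  16 → (12, 'edcfffadea')
  17 → (17, 'fadea')
  18 → (4, 'fdcebcdfedcfffadea')
  19 → (11, 'fedcfffadea')
  20 → (16, 'ffadea')
  21 → (15, 'fffadea')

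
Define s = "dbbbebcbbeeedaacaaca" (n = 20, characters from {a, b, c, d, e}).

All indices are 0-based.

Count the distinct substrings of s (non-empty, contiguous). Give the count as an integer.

184

rank | idx | suffix
   0 |  19 | a
   1 |  16 | aaca
   2 |  13 | aacaaca
   3 |  17 | aca
   4 |  14 | acaaca
   5 |   1 | bbbebcbbeeedaacaaca
   6 |   2 | bbebcbbeeedaacaaca
   7 |   7 | bbeeedaacaaca
   8 |   5 | bcbbeeedaacaaca
   9 |   3 | bebcbbeeedaacaaca
  10 |   8 | beeedaacaaca
  11 |  18 | ca
  12 |  15 | caaca
  13 |   6 | cbbeeedaacaaca
  14 |  12 | daacaaca
  15 |   0 | dbbbebcbbeeedaacaaca
  16 |   4 | ebcbbeeedaacaaca
  17 |  11 | edaacaaca
  18 |  10 | eedaacaaca
  19 |   9 | eeedaacaaca

SA = [19, 16, 13, 17, 14, 1, 2, 7, 5, 3, 8, 18, 15, 6, 12, 0, 4, 11, 10, 9]
i: (SA[i-1],SA[i]) lcp shared
  1: (19,16) 1 'a'
  2: (16,13) 4 'aaca'
  3: (13,17) 1 'a'
  4: (17,14) 3 'aca'
  5: (14,1) 0 ''
  6: (1,2) 2 'bb'
  7: (2,7) 3 'bbe'
  8: (7,5) 1 'b'
  9: (5,3) 1 'b'
  10: (3,8) 2 'be'
  11: (8,18) 0 ''
  12: (18,15) 2 'ca'
  13: (15,6) 1 'c'
  14: (6,12) 0 ''
  15: (12,0) 1 'd'
  16: (0,4) 0 ''
  17: (4,11) 1 'e'
  18: (11,10) 1 'e'
  19: (10,9) 2 'ee'

n(n+1)/2 = 20·21/2 = 210
Σ LCP = 0 + 1 + 4 + 1 + 3 + 0 + 2 + 3 + 1 + 1 + 2 + 0 + 2 + 1 + 0 + 1 + 0 + 1 + 1 + 2 = 26
distinct = 210 − 26 = 184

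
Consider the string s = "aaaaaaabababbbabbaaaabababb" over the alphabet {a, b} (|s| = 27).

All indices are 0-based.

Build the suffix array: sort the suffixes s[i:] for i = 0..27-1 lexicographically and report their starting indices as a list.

sorted suffixes:
  #0 SA[0]=0  'aaaaaaabababbbabbaaaabababb'
  #1 SA[1]=1  'aaaaaabababbbabbaaaabababb'
  #2 SA[2]=2  'aaaaabababbbabbaaaabababb'
  #3 SA[3]=17  'aaaabababb'
  #4 SA[4]=3  'aaaabababbbabbaaaabababb'
  #5 SA[5]=18  'aaabababb'
  #6 SA[6]=4  'aaabababbbabbaaaabababb'
  #7 SA[7]=19  'aabababb'
  #8 SA[8]=5  'aabababbbabbaaaabababb'
  #9 SA[9]=20  'abababb'
  #10 SA[10]=6  'abababbbabbaaaabababb'
  #11 SA[11]=22  'ababb'
  #12 SA[12]=8  'ababbbabbaaaabababb'
  #13 SA[13]=24  'abb'
  #14 SA[14]=14  'abbaaaabababb'
  #15 SA[15]=10  'abbbabbaaaabababb'
  #16 SA[16]=26  'b'
  #17 SA[17]=16  'baaaabababb'
  #18 SA[18]=21  'bababb'
  #19 SA[19]=7  'bababbbabbaaaabababb'
  #20 SA[20]=23  'babb'
  #21 SA[21]=13  'babbaaaabababb'
  #22 SA[22]=9  'babbbabbaaaabababb'
  #23 SA[23]=25  'bb'
  #24 SA[24]=15  'bbaaaabababb'
  #25 SA[25]=12  'bbabbaaaabababb'
  #26 SA[26]=11  'bbbabbaaaabababb'

[0, 1, 2, 17, 3, 18, 4, 19, 5, 20, 6, 22, 8, 24, 14, 10, 26, 16, 21, 7, 23, 13, 9, 25, 15, 12, 11]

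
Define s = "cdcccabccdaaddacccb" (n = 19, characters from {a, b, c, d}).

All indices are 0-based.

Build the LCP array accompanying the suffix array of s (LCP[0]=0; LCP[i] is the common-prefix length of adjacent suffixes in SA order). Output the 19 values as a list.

[0, 1, 1, 1, 0, 1, 0, 1, 1, 2, 2, 3, 2, 1, 2, 0, 2, 1, 1]

rank | idx | suffix
   0 |  10 | aaddacccb
   1 |   5 | abccdaaddacccb
   2 |  14 | acccb
   3 |  11 | addacccb
   4 |  18 | b
   5 |   6 | bccdaaddacccb
   6 |   4 | cabccdaaddacccb
   7 |  17 | cb
   8 |   3 | ccabccdaaddacccb
   9 |  16 | ccb
  10 |   2 | cccabccdaaddacccb
  11 |  15 | cccb
  12 |   7 | ccdaaddacccb
  13 |   8 | cdaaddacccb
  14 |   0 | cdcccabccdaaddacccb
  15 |   9 | daaddacccb
  16 |  13 | dacccb
  17 |   1 | dcccabccdaaddacccb
  18 |  12 | ddacccb

SA = [10, 5, 14, 11, 18, 6, 4, 17, 3, 16, 2, 15, 7, 8, 0, 9, 13, 1, 12]
[i] adj suffixes → lcp
  [1] 10/5 → 1 ('a')
  [2] 5/14 → 1 ('a')
  [3] 14/11 → 1 ('a')
  [4] 11/18 → 0 ('')
  [5] 18/6 → 1 ('b')
  [6] 6/4 → 0 ('')
  [7] 4/17 → 1 ('c')
  [8] 17/3 → 1 ('c')
  [9] 3/16 → 2 ('cc')
  [10] 16/2 → 2 ('cc')
  [11] 2/15 → 3 ('ccc')
  [12] 15/7 → 2 ('cc')
  [13] 7/8 → 1 ('c')
  [14] 8/0 → 2 ('cd')
  [15] 0/9 → 0 ('')
  [16] 9/13 → 2 ('da')
  [17] 13/1 → 1 ('d')
  [18] 1/12 → 1 ('d')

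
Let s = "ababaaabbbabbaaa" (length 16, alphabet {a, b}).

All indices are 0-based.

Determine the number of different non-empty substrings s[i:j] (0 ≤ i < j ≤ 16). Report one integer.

rank | idx | suffix
   0 |  15 | a
   1 |  14 | aa
   2 |  13 | aaa
   3 |   4 | aaabbbabbaaa
   4 |   5 | aabbbabbaaa
   5 |   2 | abaaabbbabbaaa
   6 |   0 | ababaaabbbabbaaa
   7 |  10 | abbaaa
   8 |   6 | abbbabbaaa
   9 |  12 | baaa
  10 |   3 | baaabbbabbaaa
  11 |   1 | babaaabbbabbaaa
  12 |   9 | babbaaa
  13 |  11 | bbaaa
  14 |   8 | bbabbaaa
  15 |   7 | bbbabbaaa

SA = [15, 14, 13, 4, 5, 2, 0, 10, 6, 12, 3, 1, 9, 11, 8, 7]
i: (SA[i-1],SA[i]) lcp shared
  1: (15,14) 1 'a'
  2: (14,13) 2 'aa'
  3: (13,4) 3 'aaa'
  4: (4,5) 2 'aa'
  5: (5,2) 1 'a'
  6: (2,0) 3 'aba'
  7: (0,10) 2 'ab'
  8: (10,6) 3 'abb'
  9: (6,12) 0 ''
  10: (12,3) 4 'baaa'
  11: (3,1) 2 'ba'
  12: (1,9) 3 'bab'
  13: (9,11) 1 'b'
  14: (11,8) 3 'bba'
  15: (8,7) 2 'bb'

n(n+1)/2 = 16·17/2 = 136
Σ LCP = 0 + 1 + 2 + 3 + 2 + 1 + 3 + 2 + 3 + 0 + 4 + 2 + 3 + 1 + 3 + 2 = 32
distinct = 136 − 32 = 104

104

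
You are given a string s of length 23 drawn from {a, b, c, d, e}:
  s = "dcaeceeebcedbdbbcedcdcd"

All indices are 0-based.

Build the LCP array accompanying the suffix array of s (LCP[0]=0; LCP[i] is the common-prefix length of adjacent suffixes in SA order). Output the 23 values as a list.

[0, 0, 1, 4, 1, 0, 1, 2, 1, 3, 2, 0, 1, 2, 1, 2, 3, 0, 1, 1, 2, 1, 2]

rank→(start, suffix):
  0 → (2, 'aeceeebcedbdbbcedcdcd')
  1 → (14, 'bbcedcdcd')
  2 → (8, 'bcedbdbbcedcdcd')
  3 → (15, 'bcedcdcd')
  4 → (12, 'bdbbcedcdcd')
  5 → (1, 'caeceeebcedbdbbcedcdcd')
  6 → (21, 'cd')
  7 → (19, 'cdcd')
  8 → (9, 'cedbdbbcedcdcd')
  9 → (16, 'cedcdcd')
  10 → (4, 'ceeebcedbdbbcedcdcd')
  11 → (22, 'd')
  12 → (13, 'dbbcedcdcd')
  13 → (11, 'dbdbbcedcdcd')
  14 → (0, 'dcaeceeebcedbdbbcedcdcd')
  15 → (20, 'dcd')
  16 → (18, 'dcdcd')
  17 → (7, 'ebcedbdbbcedcdcd')
  18 → (3, 'eceeebcedbdbbcedcdcd')
  19 → (10, 'edbdbbcedcdcd')
  20 → (17, 'edcdcd')
  21 → (6, 'eebcedbdbbcedcdcd')
  22 → (5, 'eeebcedbdbbcedcdcd')

SA = [2, 14, 8, 15, 12, 1, 21, 19, 9, 16, 4, 22, 13, 11, 0, 20, 18, 7, 3, 10, 17, 6, 5]
rank  pair      lcp
   1  s[2:],s[14:]  0  ''
   2  s[14:],s[8:]  1  'b'
   3  s[8:],s[15:]  4  'bced'
   4  s[15:],s[12:]  1  'b'
   5  s[12:],s[1:]  0  ''
   6  s[1:],s[21:]  1  'c'
   7  s[21:],s[19:]  2  'cd'
   8  s[19:],s[9:]  1  'c'
   9  s[9:],s[16:]  3  'ced'
  10  s[16:],s[4:]  2  'ce'
  11  s[4:],s[22:]  0  ''
  12  s[22:],s[13:]  1  'd'
  13  s[13:],s[11:]  2  'db'
  14  s[11:],s[0:]  1  'd'
  15  s[0:],s[20:]  2  'dc'
  16  s[20:],s[18:]  3  'dcd'
  17  s[18:],s[7:]  0  ''
  18  s[7:],s[3:]  1  'e'
  19  s[3:],s[10:]  1  'e'
  20  s[10:],s[17:]  2  'ed'
  21  s[17:],s[6:]  1  'e'
  22  s[6:],s[5:]  2  'ee'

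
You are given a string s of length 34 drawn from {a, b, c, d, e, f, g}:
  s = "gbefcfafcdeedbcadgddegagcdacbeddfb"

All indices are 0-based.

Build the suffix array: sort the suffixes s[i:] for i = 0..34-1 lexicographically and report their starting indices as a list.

rank | idx | suffix
   0 |  26 | acbeddfb
   1 |  15 | adgddegagcdacbeddfb
   2 |   6 | afcdeedbcadgddegagcdacbeddfb
   3 |  22 | agcdacbeddfb
   4 |  33 | b
   5 |  13 | bcadgddegagcdacbeddfb
   6 |  28 | beddfb
   7 |   1 | befcfafcdeedbcadgddegagcdacbeddfb
   8 |  14 | cadgddegagcdacbeddfb
   9 |  27 | cbeddfb
  10 |  24 | cdacbeddfb
  11 |   8 | cdeedbcadgddegagcdacbeddfb
  12 |   4 | cfafcdeedbcadgddegagcdacbeddfb
  13 |  25 | dacbeddfb
  14 |  12 | dbcadgddegagcdacbeddfb
  15 |  18 | ddegagcdacbeddfb
  16 |  30 | ddfb
  17 |   9 | deedbcadgddegagcdacbeddfb
  18 |  19 | degagcdacbeddfb
  19 |  31 | dfb
  20 |  16 | dgddegagcdacbeddfb
  21 |  11 | edbcadgddegagcdacbeddfb
  22 |  29 | eddfb
  23 |  10 | eedbcadgddegagcdacbeddfb
  24 |   2 | efcfafcdeedbcadgddegagcdacbeddfb
  25 |  20 | egagcdacbeddfb
  26 |   5 | fafcdeedbcadgddegagcdacbeddfb
  27 |  32 | fb
  28 |   7 | fcdeedbcadgddegagcdacbeddfb
  29 |   3 | fcfafcdeedbcadgddegagcdacbeddfb
  30 |  21 | gagcdacbeddfb
  31 |   0 | gbefcfafcdeedbcadgddegagcdacbeddfb
  32 |  23 | gcdacbeddfb
  33 |  17 | gddegagcdacbeddfb

[26, 15, 6, 22, 33, 13, 28, 1, 14, 27, 24, 8, 4, 25, 12, 18, 30, 9, 19, 31, 16, 11, 29, 10, 2, 20, 5, 32, 7, 3, 21, 0, 23, 17]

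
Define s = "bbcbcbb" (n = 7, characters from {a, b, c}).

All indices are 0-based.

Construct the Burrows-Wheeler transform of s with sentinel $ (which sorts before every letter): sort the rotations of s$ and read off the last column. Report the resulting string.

bbc$cbbb

rank  rotation  last
    0  $bbcbcbb  b
    1  b$bbcbcb  b
    2  bb$bbcbc  c
    3  bbcbcbb$  $
    4  bcbb$bbc  c
    5  bcbcbb$b  b
    6  cbb$bbcb  b
    7  cbcbb$bb  b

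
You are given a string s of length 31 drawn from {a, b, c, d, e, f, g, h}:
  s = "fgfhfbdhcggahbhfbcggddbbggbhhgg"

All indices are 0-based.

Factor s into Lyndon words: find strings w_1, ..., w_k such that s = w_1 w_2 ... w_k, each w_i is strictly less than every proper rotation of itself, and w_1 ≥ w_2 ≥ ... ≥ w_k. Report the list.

emit factor 1: 'fgfh' (i=0, period=4)
emit factor 2: 'f' (i=4, period=1)
emit factor 3: 'bdhcgg' (i=5, period=6)
emit factor 4: 'ahbhfbcggddbbggbhhgg' (i=11, period=20)

["fgfh", "f", "bdhcgg", "ahbhfbcggddbbggbhhgg"]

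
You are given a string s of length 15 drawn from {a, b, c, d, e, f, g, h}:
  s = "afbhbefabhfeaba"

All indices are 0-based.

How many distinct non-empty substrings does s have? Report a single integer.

sorted suffixes:
  #0 SA[0]=14  'a'
  #1 SA[1]=12  'aba'
  #2 SA[2]=7  'abhfeaba'
  #3 SA[3]=0  'afbhbefabhfeaba'
  #4 SA[4]=13  'ba'
  #5 SA[5]=4  'befabhfeaba'
  #6 SA[6]=2  'bhbefabhfeaba'
  #7 SA[7]=8  'bhfeaba'
  #8 SA[8]=11  'eaba'
  #9 SA[9]=5  'efabhfeaba'
  #10 SA[10]=6  'fabhfeaba'
  #11 SA[11]=1  'fbhbefabhfeaba'
  #12 SA[12]=10  'feaba'
  #13 SA[13]=3  'hbefabhfeaba'
  #14 SA[14]=9  'hfeaba'

SA = [14, 12, 7, 0, 13, 4, 2, 8, 11, 5, 6, 1, 10, 3, 9]
rank  pair      lcp
   1  s[14:],s[12:]  1  'a'
   2  s[12:],s[7:]  2  'ab'
   3  s[7:],s[0:]  1  'a'
   4  s[0:],s[13:]  0  ''
   5  s[13:],s[4:]  1  'b'
   6  s[4:],s[2:]  1  'b'
   7  s[2:],s[8:]  2  'bh'
   8  s[8:],s[11:]  0  ''
   9  s[11:],s[5:]  1  'e'
  10  s[5:],s[6:]  0  ''
  11  s[6:],s[1:]  1  'f'
  12  s[1:],s[10:]  1  'f'
  13  s[10:],s[3:]  0  ''
  14  s[3:],s[9:]  1  'h'

n(n+1)/2 = 15·16/2 = 120
Σ LCP = 0 + 1 + 2 + 1 + 0 + 1 + 1 + 2 + 0 + 1 + 0 + 1 + 1 + 0 + 1 = 12
distinct = 120 − 12 = 108

108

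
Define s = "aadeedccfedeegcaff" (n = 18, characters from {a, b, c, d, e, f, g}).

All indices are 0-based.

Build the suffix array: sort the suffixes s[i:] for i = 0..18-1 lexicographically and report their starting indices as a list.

[0, 1, 15, 14, 6, 7, 5, 2, 10, 4, 9, 3, 11, 12, 17, 8, 16, 13]

sorted suffixes:
  #0 SA[0]=0  'aadeedccfedeegcaff'
  #1 SA[1]=1  'adeedccfedeegcaff'
  #2 SA[2]=15  'aff'
  #3 SA[3]=14  'caff'
  #4 SA[4]=6  'ccfedeegcaff'
  #5 SA[5]=7  'cfedeegcaff'
  #6 SA[6]=5  'dccfedeegcaff'
  #7 SA[7]=2  'deedccfedeegcaff'
  #8 SA[8]=10  'deegcaff'
  #9 SA[9]=4  'edccfedeegcaff'
  #10 SA[10]=9  'edeegcaff'
  #11 SA[11]=3  'eedccfedeegcaff'
  #12 SA[12]=11  'eegcaff'
  #13 SA[13]=12  'egcaff'
  #14 SA[14]=17  'f'
  #15 SA[15]=8  'fedeegcaff'
  #16 SA[16]=16  'ff'
  #17 SA[17]=13  'gcaff'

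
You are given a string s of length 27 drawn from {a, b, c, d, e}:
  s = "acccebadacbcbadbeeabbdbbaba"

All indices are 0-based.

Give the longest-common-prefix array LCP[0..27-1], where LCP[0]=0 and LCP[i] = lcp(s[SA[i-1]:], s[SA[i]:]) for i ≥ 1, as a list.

rank→(start, suffix):
  0 → (26, 'a')
  1 → (24, 'aba')
  2 → (18, 'abbdbbaba')
  3 → (8, 'acbcbadbeeabbdbbaba')
  4 → (0, 'acccebadacbcbadbeeabbdbbaba')
  5 → (6, 'adacbcbadbeeabbdbbaba')
  6 → (13, 'adbeeabbdbbaba')
  7 → (25, 'ba')
  8 → (23, 'baba')
  9 → (5, 'badacbcbadbeeabbdbbaba')
  10 → (12, 'badbeeabbdbbaba')
  11 → (22, 'bbaba')
  12 → (19, 'bbdbbaba')
  13 → (10, 'bcbadbeeabbdbbaba')
  14 → (20, 'bdbbaba')
  15 → (15, 'beeabbdbbaba')
  16 → (11, 'cbadbeeabbdbbaba')
  17 → (9, 'cbcbadbeeabbdbbaba')
  18 → (1, 'cccebadacbcbadbeeabbdbbaba')
  19 → (2, 'ccebadacbcbadbeeabbdbbaba')
  20 → (3, 'cebadacbcbadbeeabbdbbaba')
  21 → (7, 'dacbcbadbeeabbdbbaba')
  22 → (21, 'dbbaba')
  23 → (14, 'dbeeabbdbbaba')
  24 → (17, 'eabbdbbaba')
  25 → (4, 'ebadacbcbadbeeabbdbbaba')
  26 → (16, 'eeabbdbbaba')

SA = [26, 24, 18, 8, 0, 6, 13, 25, 23, 5, 12, 22, 19, 10, 20, 15, 11, 9, 1, 2, 3, 7, 21, 14, 17, 4, 16]
[i] adj suffixes → lcp
  [1] 26/24 → 1 ('a')
  [2] 24/18 → 2 ('ab')
  [3] 18/8 → 1 ('a')
  [4] 8/0 → 2 ('ac')
  [5] 0/6 → 1 ('a')
  [6] 6/13 → 2 ('ad')
  [7] 13/25 → 0 ('')
  [8] 25/23 → 2 ('ba')
  [9] 23/5 → 2 ('ba')
  [10] 5/12 → 3 ('bad')
  [11] 12/22 → 1 ('b')
  [12] 22/19 → 2 ('bb')
  [13] 19/10 → 1 ('b')
  [14] 10/20 → 1 ('b')
  [15] 20/15 → 1 ('b')
  [16] 15/11 → 0 ('')
  [17] 11/9 → 2 ('cb')
  [18] 9/1 → 1 ('c')
  [19] 1/2 → 2 ('cc')
  [20] 2/3 → 1 ('c')
  [21] 3/7 → 0 ('')
  [22] 7/21 → 1 ('d')
  [23] 21/14 → 2 ('db')
  [24] 14/17 → 0 ('')
  [25] 17/4 → 1 ('e')
  [26] 4/16 → 1 ('e')

[0, 1, 2, 1, 2, 1, 2, 0, 2, 2, 3, 1, 2, 1, 1, 1, 0, 2, 1, 2, 1, 0, 1, 2, 0, 1, 1]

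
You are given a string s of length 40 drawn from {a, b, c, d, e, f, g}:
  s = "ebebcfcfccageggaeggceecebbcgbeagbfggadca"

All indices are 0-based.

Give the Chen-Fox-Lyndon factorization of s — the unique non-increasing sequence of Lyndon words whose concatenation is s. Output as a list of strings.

emit factor 1: 'e' (i=0, period=1)
emit factor 2: 'be' (i=1, period=2)
emit factor 3: 'bcfcfcc' (i=3, period=7)
emit factor 4: 'agegg' (i=10, period=5)
emit factor 5: 'aeggceecebbcgbeagbfgg' (i=15, period=21)
emit factor 6: 'adc' (i=36, period=3)
emit factor 7: 'a' (i=39, period=1)

["e", "be", "bcfcfcc", "agegg", "aeggceecebbcgbeagbfgg", "adc", "a"]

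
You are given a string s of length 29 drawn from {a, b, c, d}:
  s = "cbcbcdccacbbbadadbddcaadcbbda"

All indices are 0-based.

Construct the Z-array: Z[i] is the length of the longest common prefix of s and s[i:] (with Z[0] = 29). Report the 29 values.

Z[0]=29
i=1: i≥r, start 0; Z[1]=0
i=2: i≥r, start 0; Z[2]=3 grow→box=[2,5)
i=3: min(r-i=2, Z[1]=0)=0; Z[3]=0
i=4: min(r-i=1, Z[2]=3)=1; Z[4]=1
i=5: i≥r, start 0; Z[5]=0
i=6: i≥r, start 0; Z[6]=1 grow→box=[6,7)
i=7: i≥r, start 0; Z[7]=1 grow→box=[7,8)
i=8: i≥r, start 0; Z[8]=0
i=9: i≥r, start 0; Z[9]=2 grow→box=[9,11)
i=10: min(r-i=1, Z[1]=0)=0; Z[10]=0
i=11: i≥r, start 0; Z[11]=0
i=12: i≥r, start 0; Z[12]=0
i=13: i≥r, start 0; Z[13]=0
i=14: i≥r, start 0; Z[14]=0
i=15: i≥r, start 0; Z[15]=0
i=16: i≥r, start 0; Z[16]=0
i=17: i≥r, start 0; Z[17]=0
i=18: i≥r, start 0; Z[18]=0
i=19: i≥r, start 0; Z[19]=0
i=20: i≥r, start 0; Z[20]=1 grow→box=[20,21)
i=21: i≥r, start 0; Z[21]=0
i=22: i≥r, start 0; Z[22]=0
i=23: i≥r, start 0; Z[23]=0
i=24: i≥r, start 0; Z[24]=2 grow→box=[24,26)
i=25: min(r-i=1, Z[1]=0)=0; Z[25]=0
i=26: i≥r, start 0; Z[26]=0
i=27: i≥r, start 0; Z[27]=0
i=28: i≥r, start 0; Z[28]=0

[29, 0, 3, 0, 1, 0, 1, 1, 0, 2, 0, 0, 0, 0, 0, 0, 0, 0, 0, 0, 1, 0, 0, 0, 2, 0, 0, 0, 0]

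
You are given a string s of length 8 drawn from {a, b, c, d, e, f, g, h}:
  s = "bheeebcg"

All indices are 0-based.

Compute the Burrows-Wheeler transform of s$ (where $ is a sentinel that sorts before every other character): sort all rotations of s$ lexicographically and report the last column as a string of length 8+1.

rank  rotation   last
    0  $bheeebcg  g
    1  bcg$bheee  e
    2  bheeebcg$  $
    3  cg$bheeeb  b
    4  ebcg$bhee  e
    5  eebcg$bhe  e
    6  eeebcg$bh  h
    7  g$bheeebc  c
    8  heeebcg$b  b

ge$beehcb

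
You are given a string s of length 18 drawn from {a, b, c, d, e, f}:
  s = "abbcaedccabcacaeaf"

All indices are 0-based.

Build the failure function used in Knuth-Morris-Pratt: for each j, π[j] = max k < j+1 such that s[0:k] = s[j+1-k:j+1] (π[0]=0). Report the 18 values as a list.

[0, 0, 0, 0, 1, 0, 0, 0, 0, 1, 2, 0, 1, 0, 1, 0, 1, 0]

π[0] = 0
j=1 s[j]='b': π[1]=0 (border '')
j=2 s[j]='b': π[2]=0 (border '')
j=3 s[j]='c': π[3]=0 (border '')
j=4 s[j]='a': π[4]=1 (border 'a')
j=5 s[j]='e': k: 1→0; π[5]=0 (border '')
j=6 s[j]='d': π[6]=0 (border '')
j=7 s[j]='c': π[7]=0 (border '')
j=8 s[j]='c': π[8]=0 (border '')
j=9 s[j]='a': π[9]=1 (border 'a')
j=10 s[j]='b': π[10]=2 (border 'ab')
j=11 s[j]='c': k: 2→0; π[11]=0 (border '')
j=12 s[j]='a': π[12]=1 (border 'a')
j=13 s[j]='c': k: 1→0; π[13]=0 (border '')
j=14 s[j]='a': π[14]=1 (border 'a')
j=15 s[j]='e': k: 1→0; π[15]=0 (border '')
j=16 s[j]='a': π[16]=1 (border 'a')
j=17 s[j]='f': k: 1→0; π[17]=0 (border '')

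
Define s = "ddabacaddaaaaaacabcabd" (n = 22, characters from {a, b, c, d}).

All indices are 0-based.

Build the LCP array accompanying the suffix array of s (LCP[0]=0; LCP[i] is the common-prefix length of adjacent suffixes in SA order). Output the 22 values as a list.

[0, 5, 4, 3, 2, 1, 2, 2, 1, 3, 1, 0, 1, 1, 0, 3, 2, 0, 1, 2, 1, 3]

rank→(start, suffix):
  0 → (9, 'aaaaaacabcabd')
  1 → (10, 'aaaaacabcabd')
  2 → (11, 'aaaacabcabd')
  3 → (12, 'aaacabcabd')
  4 → (13, 'aacabcabd')
  5 → (2, 'abacaddaaaaaacabcabd')
  6 → (16, 'abcabd')
  7 → (19, 'abd')
  8 → (14, 'acabcabd')
  9 → (4, 'acaddaaaaaacabcabd')
  10 → (6, 'addaaaaaacabcabd')
  11 → (3, 'bacaddaaaaaacabcabd')
  12 → (17, 'bcabd')
  13 → (20, 'bd')
  14 → (15, 'cabcabd')
  15 → (18, 'cabd')
  16 → (5, 'caddaaaaaacabcabd')
  17 → (21, 'd')
  18 → (8, 'daaaaaacabcabd')
  19 → (1, 'dabacaddaaaaaacabcabd')
  20 → (7, 'ddaaaaaacabcabd')
  21 → (0, 'ddabacaddaaaaaacabcabd')

SA = [9, 10, 11, 12, 13, 2, 16, 19, 14, 4, 6, 3, 17, 20, 15, 18, 5, 21, 8, 1, 7, 0]
i: (SA[i-1],SA[i]) lcp shared
  1: (9,10) 5 'aaaaa'
  2: (10,11) 4 'aaaa'
  3: (11,12) 3 'aaa'
  4: (12,13) 2 'aa'
  5: (13,2) 1 'a'
  6: (2,16) 2 'ab'
  7: (16,19) 2 'ab'
  8: (19,14) 1 'a'
  9: (14,4) 3 'aca'
  10: (4,6) 1 'a'
  11: (6,3) 0 ''
  12: (3,17) 1 'b'
  13: (17,20) 1 'b'
  14: (20,15) 0 ''
  15: (15,18) 3 'cab'
  16: (18,5) 2 'ca'
  17: (5,21) 0 ''
  18: (21,8) 1 'd'
  19: (8,1) 2 'da'
  20: (1,7) 1 'd'
  21: (7,0) 3 'dda'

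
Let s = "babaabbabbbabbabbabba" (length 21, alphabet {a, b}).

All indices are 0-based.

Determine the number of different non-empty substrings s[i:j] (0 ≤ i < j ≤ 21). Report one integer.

rank→(start, suffix):
  0 → (20, 'a')
  1 → (3, 'aabbabbbabbabbabba')
  2 → (1, 'abaabbabbbabbabbabba')
  3 → (17, 'abba')
  4 → (14, 'abbabba')
  5 → (11, 'abbabbabba')
  6 → (4, 'abbabbbabbabbabba')
  7 → (7, 'abbbabbabbabba')
  8 → (19, 'ba')
  9 → (2, 'baabbabbbabbabbabba')
  10 → (0, 'babaabbabbbabbabbabba')
  11 → (16, 'babba')
  12 → (13, 'babbabba')
  13 → (10, 'babbabbabba')
  14 → (6, 'babbbabbabbabba')
  15 → (18, 'bba')
  16 → (15, 'bbabba')
  17 → (12, 'bbabbabba')
  18 → (9, 'bbabbabbabba')
  19 → (5, 'bbabbbabbabbabba')
  20 → (8, 'bbbabbabbabba')

SA = [20, 3, 1, 17, 14, 11, 4, 7, 19, 2, 0, 16, 13, 10, 6, 18, 15, 12, 9, 5, 8]
[i] adj suffixes → lcp
  [1] 20/3 → 1 ('a')
  [2] 3/1 → 1 ('a')
  [3] 1/17 → 2 ('ab')
  [4] 17/14 → 4 ('abba')
  [5] 14/11 → 7 ('abbabba')
  [6] 11/4 → 6 ('abbabb')
  [7] 4/7 → 3 ('abb')
  [8] 7/19 → 0 ('')
  [9] 19/2 → 2 ('ba')
  [10] 2/0 → 2 ('ba')
  [11] 0/16 → 3 ('bab')
  [12] 16/13 → 5 ('babba')
  [13] 13/10 → 8 ('babbabba')
  [14] 10/6 → 4 ('babb')
  [15] 6/18 → 1 ('b')
  [16] 18/15 → 3 ('bba')
  [17] 15/12 → 6 ('bbabba')
  [18] 12/9 → 9 ('bbabbabba')
  [19] 9/5 → 5 ('bbabb')
  [20] 5/8 → 2 ('bb')

n(n+1)/2 = 21·22/2 = 231
Σ LCP = 0 + 1 + 1 + 2 + 4 + 7 + 6 + 3 + 0 + 2 + 2 + 3 + 5 + 8 + 4 + 1 + 3 + 6 + 9 + 5 + 2 = 74
distinct = 231 − 74 = 157

157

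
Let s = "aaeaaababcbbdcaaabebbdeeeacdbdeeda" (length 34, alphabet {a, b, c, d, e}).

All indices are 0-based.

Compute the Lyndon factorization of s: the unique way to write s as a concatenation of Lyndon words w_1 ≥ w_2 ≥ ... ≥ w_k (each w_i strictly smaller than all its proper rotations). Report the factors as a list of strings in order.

["aae", "aaababcbbdcaaabebbdeeeacdbdeed", "a"]

emit factor 1: 'aae' (i=0, period=3)
emit factor 2: 'aaababcbbdcaaabebbdeeeacdbdeed' (i=3, period=30)
emit factor 3: 'a' (i=33, period=1)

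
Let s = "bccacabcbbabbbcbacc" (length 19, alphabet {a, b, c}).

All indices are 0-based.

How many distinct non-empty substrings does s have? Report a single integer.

163

rank | idx | suffix
   0 |  10 | abbbcbacc
   1 |   5 | abcbbabbbcbacc
   2 |   3 | acabcbbabbbcbacc
   3 |  16 | acc
   4 |   9 | babbbcbacc
   5 |  15 | bacc
   6 |   8 | bbabbbcbacc
   7 |  11 | bbbcbacc
   8 |  12 | bbcbacc
   9 |  13 | bcbacc
  10 |   6 | bcbbabbbcbacc
  11 |   0 | bccacabcbbabbbcbacc
  12 |  18 | c
  13 |   4 | cabcbbabbbcbacc
  14 |   2 | cacabcbbabbbcbacc
  15 |  14 | cbacc
  16 |   7 | cbbabbbcbacc
  17 |  17 | cc
  18 |   1 | ccacabcbbabbbcbacc

SA = [10, 5, 3, 16, 9, 15, 8, 11, 12, 13, 6, 0, 18, 4, 2, 14, 7, 17, 1]
i: (SA[i-1],SA[i]) lcp shared
  1: (10,5) 2 'ab'
  2: (5,3) 1 'a'
  3: (3,16) 2 'ac'
  4: (16,9) 0 ''
  5: (9,15) 2 'ba'
  6: (15,8) 1 'b'
  7: (8,11) 2 'bb'
  8: (11,12) 2 'bb'
  9: (12,13) 1 'b'
  10: (13,6) 3 'bcb'
  11: (6,0) 2 'bc'
  12: (0,18) 0 ''
  13: (18,4) 1 'c'
  14: (4,2) 2 'ca'
  15: (2,14) 1 'c'
  16: (14,7) 2 'cb'
  17: (7,17) 1 'c'
  18: (17,1) 2 'cc'

n(n+1)/2 = 19·20/2 = 190
Σ LCP = 0 + 2 + 1 + 2 + 0 + 2 + 1 + 2 + 2 + 1 + 3 + 2 + 0 + 1 + 2 + 1 + 2 + 1 + 2 = 27
distinct = 190 − 27 = 163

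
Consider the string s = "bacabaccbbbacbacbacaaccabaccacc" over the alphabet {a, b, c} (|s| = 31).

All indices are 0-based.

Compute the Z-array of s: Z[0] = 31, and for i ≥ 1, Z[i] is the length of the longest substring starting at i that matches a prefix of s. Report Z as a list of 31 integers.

Z[0]=31
i=1: fresh scan; Z[1]=0
i=2: fresh scan; Z[2]=0
i=3: fresh scan; Z[3]=0
i=4: fresh scan; Z[4]=3 extend→box=[4,7)
i=5: min(r-i=2, Z[1]=0)=0; Z[5]=0
i=6: min(r-i=1, Z[2]=0)=0; Z[6]=0
i=7: fresh scan; Z[7]=0
i=8: fresh scan; Z[8]=1 extend→box=[8,9)
i=9: fresh scan; Z[9]=1 extend→box=[9,10)
i=10: fresh scan; Z[10]=3 extend→box=[10,13)
i=11: min(r-i=2, Z[1]=0)=0; Z[11]=0
i=12: min(r-i=1, Z[2]=0)=0; Z[12]=0
i=13: fresh scan; Z[13]=3 extend→box=[13,16)
i=14: min(r-i=2, Z[1]=0)=0; Z[14]=0
i=15: min(r-i=1, Z[2]=0)=0; Z[15]=0
i=16: fresh scan; Z[16]=4 extend→box=[16,20)
i=17: min(r-i=3, Z[1]=0)=0; Z[17]=0
i=18: min(r-i=2, Z[2]=0)=0; Z[18]=0
i=19: min(r-i=1, Z[3]=0)=0; Z[19]=0
i=20: fresh scan; Z[20]=0
i=21: fresh scan; Z[21]=0
i=22: fresh scan; Z[22]=0
i=23: fresh scan; Z[23]=0
i=24: fresh scan; Z[24]=3 extend→box=[24,27)
i=25: min(r-i=2, Z[1]=0)=0; Z[25]=0
i=26: min(r-i=1, Z[2]=0)=0; Z[26]=0
i=27: fresh scan; Z[27]=0
i=28: fresh scan; Z[28]=0
i=29: fresh scan; Z[29]=0
i=30: fresh scan; Z[30]=0

[31, 0, 0, 0, 3, 0, 0, 0, 1, 1, 3, 0, 0, 3, 0, 0, 4, 0, 0, 0, 0, 0, 0, 0, 3, 0, 0, 0, 0, 0, 0]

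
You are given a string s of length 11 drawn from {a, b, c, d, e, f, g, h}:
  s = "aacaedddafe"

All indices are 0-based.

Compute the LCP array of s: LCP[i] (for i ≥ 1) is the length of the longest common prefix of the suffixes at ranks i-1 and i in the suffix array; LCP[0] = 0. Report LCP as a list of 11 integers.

rank→(start, suffix):
  0 → (0, 'aacaedddafe')
  1 → (1, 'acaedddafe')
  2 → (3, 'aedddafe')
  3 → (8, 'afe')
  4 → (2, 'caedddafe')
  5 → (7, 'dafe')
  6 → (6, 'ddafe')
  7 → (5, 'dddafe')
  8 → (10, 'e')
  9 → (4, 'edddafe')
  10 → (9, 'fe')

SA = [0, 1, 3, 8, 2, 7, 6, 5, 10, 4, 9]
rank  pair      lcp
   1  s[0:],s[1:]  1  'a'
   2  s[1:],s[3:]  1  'a'
   3  s[3:],s[8:]  1  'a'
   4  s[8:],s[2:]  0  ''
   5  s[2:],s[7:]  0  ''
   6  s[7:],s[6:]  1  'd'
   7  s[6:],s[5:]  2  'dd'
   8  s[5:],s[10:]  0  ''
   9  s[10:],s[4:]  1  'e'
  10  s[4:],s[9:]  0  ''

[0, 1, 1, 1, 0, 0, 1, 2, 0, 1, 0]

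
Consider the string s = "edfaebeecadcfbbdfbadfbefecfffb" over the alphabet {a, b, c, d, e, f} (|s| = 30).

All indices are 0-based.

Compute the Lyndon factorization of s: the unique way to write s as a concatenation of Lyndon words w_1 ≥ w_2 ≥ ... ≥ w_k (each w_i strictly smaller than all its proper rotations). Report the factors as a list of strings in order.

["e", "df", "aebeec", "adcfbbdfbadfbefecfffb"]

emit factor 1: 'e' (i=0, period=1)
emit factor 2: 'df' (i=1, period=2)
emit factor 3: 'aebeec' (i=3, period=6)
emit factor 4: 'adcfbbdfbadfbefecfffb' (i=9, period=21)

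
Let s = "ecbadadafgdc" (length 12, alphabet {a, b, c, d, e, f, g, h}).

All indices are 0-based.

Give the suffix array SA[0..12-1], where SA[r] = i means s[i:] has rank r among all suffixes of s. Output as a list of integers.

sorted suffixes:
  #0 SA[0]=3  'adadafgdc'
  #1 SA[1]=5  'adafgdc'
  #2 SA[2]=7  'afgdc'
  #3 SA[3]=2  'badadafgdc'
  #4 SA[4]=11  'c'
  #5 SA[5]=1  'cbadadafgdc'
  #6 SA[6]=4  'dadafgdc'
  #7 SA[7]=6  'dafgdc'
  #8 SA[8]=10  'dc'
  #9 SA[9]=0  'ecbadadafgdc'
  #10 SA[10]=8  'fgdc'
  #11 SA[11]=9  'gdc'

[3, 5, 7, 2, 11, 1, 4, 6, 10, 0, 8, 9]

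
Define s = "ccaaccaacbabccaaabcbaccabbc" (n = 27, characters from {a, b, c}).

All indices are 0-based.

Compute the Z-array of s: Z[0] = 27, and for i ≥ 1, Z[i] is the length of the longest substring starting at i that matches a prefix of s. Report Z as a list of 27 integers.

[27, 1, 0, 0, 5, 1, 0, 0, 1, 0, 0, 0, 4, 1, 0, 0, 0, 0, 1, 0, 0, 3, 1, 0, 0, 0, 1]

Z[0]=27
i=1: fresh scan; Z[1]=1 scan→box=[1,2)
i=2: fresh scan; Z[2]=0
i=3: fresh scan; Z[3]=0
i=4: fresh scan; Z[4]=5 scan→box=[4,9)
i=5: min(r-i=4, Z[1]=1)=1; Z[5]=1
i=6: min(r-i=3, Z[2]=0)=0; Z[6]=0
i=7: min(r-i=2, Z[3]=0)=0; Z[7]=0
i=8: min(r-i=1, Z[4]=5)=1; Z[8]=1
i=9: fresh scan; Z[9]=0
i=10: fresh scan; Z[10]=0
i=11: fresh scan; Z[11]=0
i=12: fresh scan; Z[12]=4 scan→box=[12,16)
i=13: min(r-i=3, Z[1]=1)=1; Z[13]=1
i=14: min(r-i=2, Z[2]=0)=0; Z[14]=0
i=15: min(r-i=1, Z[3]=0)=0; Z[15]=0
i=16: fresh scan; Z[16]=0
i=17: fresh scan; Z[17]=0
i=18: fresh scan; Z[18]=1 scan→box=[18,19)
i=19: fresh scan; Z[19]=0
i=20: fresh scan; Z[20]=0
i=21: fresh scan; Z[21]=3 scan→box=[21,24)
i=22: min(r-i=2, Z[1]=1)=1; Z[22]=1
i=23: min(r-i=1, Z[2]=0)=0; Z[23]=0
i=24: fresh scan; Z[24]=0
i=25: fresh scan; Z[25]=0
i=26: fresh scan; Z[26]=1 scan→box=[26,27)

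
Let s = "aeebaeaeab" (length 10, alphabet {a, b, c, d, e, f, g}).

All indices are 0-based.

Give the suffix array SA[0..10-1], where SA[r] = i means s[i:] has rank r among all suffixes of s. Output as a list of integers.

rank | idx | suffix
   0 |   8 | ab
   1 |   6 | aeab
   2 |   4 | aeaeab
   3 |   0 | aeebaeaeab
   4 |   9 | b
   5 |   3 | baeaeab
   6 |   7 | eab
   7 |   5 | eaeab
   8 |   2 | ebaeaeab
   9 |   1 | eebaeaeab

[8, 6, 4, 0, 9, 3, 7, 5, 2, 1]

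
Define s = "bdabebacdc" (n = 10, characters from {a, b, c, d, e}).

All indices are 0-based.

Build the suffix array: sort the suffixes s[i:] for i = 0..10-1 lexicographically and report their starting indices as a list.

rank→(start, suffix):
  0 → (2, 'abebacdc')
  1 → (6, 'acdc')
  2 → (5, 'bacdc')
  3 → (0, 'bdabebacdc')
  4 → (3, 'bebacdc')
  5 → (9, 'c')
  6 → (7, 'cdc')
  7 → (1, 'dabebacdc')
  8 → (8, 'dc')
  9 → (4, 'ebacdc')

[2, 6, 5, 0, 3, 9, 7, 1, 8, 4]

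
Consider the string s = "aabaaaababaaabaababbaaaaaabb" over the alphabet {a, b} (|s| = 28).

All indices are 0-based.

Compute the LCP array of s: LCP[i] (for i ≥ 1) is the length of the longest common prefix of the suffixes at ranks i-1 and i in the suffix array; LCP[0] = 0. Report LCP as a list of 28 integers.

rank | idx | suffix
   0 |  20 | aaaaaabb
   1 |  21 | aaaaabb
   2 |   3 | aaaababaaabaababbaaaaaabb
   3 |  22 | aaaabb
   4 |  10 | aaabaababbaaaaaabb
   5 |   4 | aaababaaabaababbaaaaaabb
   6 |  23 | aaabb
   7 |   0 | aabaaaababaaabaababbaaaaaabb
   8 |  11 | aabaababbaaaaaabb
   9 |   5 | aababaaabaababbaaaaaabb
  10 |  14 | aababbaaaaaabb
  11 |  24 | aabb
  12 |   1 | abaaaababaaabaababbaaaaaabb
  13 |   8 | abaaabaababbaaaaaabb
  14 |  12 | abaababbaaaaaabb
  15 |   6 | ababaaabaababbaaaaaabb
  16 |  15 | ababbaaaaaabb
  17 |  25 | abb
  18 |  17 | abbaaaaaabb
  19 |  27 | b
  20 |  19 | baaaaaabb
  21 |   2 | baaaababaaabaababbaaaaaabb
  22 |   9 | baaabaababbaaaaaabb
  23 |  13 | baababbaaaaaabb
  24 |   7 | babaaabaababbaaaaaabb
  25 |  16 | babbaaaaaabb
  26 |  26 | bb
  27 |  18 | bbaaaaaabb

SA = [20, 21, 3, 22, 10, 4, 23, 0, 11, 5, 14, 24, 1, 8, 12, 6, 15, 25, 17, 27, 19, 2, 9, 13, 7, 16, 26, 18]
i: (SA[i-1],SA[i]) lcp shared
  1: (20,21) 5 'aaaaa'
  2: (21,3) 4 'aaaa'
  3: (3,22) 5 'aaaab'
  4: (22,10) 3 'aaa'
  5: (10,4) 5 'aaaba'
  6: (4,23) 4 'aaab'
  7: (23,0) 2 'aa'
  8: (0,11) 5 'aabaa'
  9: (11,5) 4 'aaba'
  10: (5,14) 5 'aabab'
  11: (14,24) 3 'aab'
  12: (24,1) 1 'a'
  13: (1,8) 5 'abaaa'
  14: (8,12) 4 'abaa'
  15: (12,6) 3 'aba'
  16: (6,15) 4 'abab'
  17: (15,25) 2 'ab'
  18: (25,17) 3 'abb'
  19: (17,27) 0 ''
  20: (27,19) 1 'b'
  21: (19,2) 5 'baaaa'
  22: (2,9) 4 'baaa'
  23: (9,13) 3 'baa'
  24: (13,7) 2 'ba'
  25: (7,16) 3 'bab'
  26: (16,26) 1 'b'
  27: (26,18) 2 'bb'

[0, 5, 4, 5, 3, 5, 4, 2, 5, 4, 5, 3, 1, 5, 4, 3, 4, 2, 3, 0, 1, 5, 4, 3, 2, 3, 1, 2]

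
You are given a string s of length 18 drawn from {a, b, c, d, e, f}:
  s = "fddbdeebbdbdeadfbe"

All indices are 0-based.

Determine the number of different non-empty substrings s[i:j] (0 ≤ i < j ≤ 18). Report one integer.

151

rank→(start, suffix):
  0 → (13, 'adfbe')
  1 → (7, 'bbdbdeadfbe')
  2 → (8, 'bdbdeadfbe')
  3 → (10, 'bdeadfbe')
  4 → (3, 'bdeebbdbdeadfbe')
  5 → (16, 'be')
  6 → (9, 'dbdeadfbe')
  7 → (2, 'dbdeebbdbdeadfbe')
  8 → (1, 'ddbdeebbdbdeadfbe')
  9 → (11, 'deadfbe')
  10 → (4, 'deebbdbdeadfbe')
  11 → (14, 'dfbe')
  12 → (17, 'e')
  13 → (12, 'eadfbe')
  14 → (6, 'ebbdbdeadfbe')
  15 → (5, 'eebbdbdeadfbe')
  16 → (15, 'fbe')
  17 → (0, 'fddbdeebbdbdeadfbe')

SA = [13, 7, 8, 10, 3, 16, 9, 2, 1, 11, 4, 14, 17, 12, 6, 5, 15, 0]
i: (SA[i-1],SA[i]) lcp shared
  1: (13,7) 0 ''
  2: (7,8) 1 'b'
  3: (8,10) 2 'bd'
  4: (10,3) 3 'bde'
  5: (3,16) 1 'b'
  6: (16,9) 0 ''
  7: (9,2) 4 'dbde'
  8: (2,1) 1 'd'
  9: (1,11) 1 'd'
  10: (11,4) 2 'de'
  11: (4,14) 1 'd'
  12: (14,17) 0 ''
  13: (17,12) 1 'e'
  14: (12,6) 1 'e'
  15: (6,5) 1 'e'
  16: (5,15) 0 ''
  17: (15,0) 1 'f'

n(n+1)/2 = 18·19/2 = 171
Σ LCP = 0 + 0 + 1 + 2 + 3 + 1 + 0 + 4 + 1 + 1 + 2 + 1 + 0 + 1 + 1 + 1 + 0 + 1 = 20
distinct = 171 − 20 = 151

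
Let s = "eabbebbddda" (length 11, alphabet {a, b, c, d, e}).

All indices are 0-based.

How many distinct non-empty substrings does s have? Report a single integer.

rank→(start, suffix):
  0 → (10, 'a')
  1 → (1, 'abbebbddda')
  2 → (5, 'bbddda')
  3 → (2, 'bbebbddda')
  4 → (6, 'bddda')
  5 → (3, 'bebbddda')
  6 → (9, 'da')
  7 → (8, 'dda')
  8 → (7, 'ddda')
  9 → (0, 'eabbebbddda')
  10 → (4, 'ebbddda')

SA = [10, 1, 5, 2, 6, 3, 9, 8, 7, 0, 4]
[i] adj suffixes → lcp
  [1] 10/1 → 1 ('a')
  [2] 1/5 → 0 ('')
  [3] 5/2 → 2 ('bb')
  [4] 2/6 → 1 ('b')
  [5] 6/3 → 1 ('b')
  [6] 3/9 → 0 ('')
  [7] 9/8 → 1 ('d')
  [8] 8/7 → 2 ('dd')
  [9] 7/0 → 0 ('')
  [10] 0/4 → 1 ('e')

n(n+1)/2 = 11·12/2 = 66
Σ LCP = 0 + 1 + 0 + 2 + 1 + 1 + 0 + 1 + 2 + 0 + 1 = 9
distinct = 66 − 9 = 57

57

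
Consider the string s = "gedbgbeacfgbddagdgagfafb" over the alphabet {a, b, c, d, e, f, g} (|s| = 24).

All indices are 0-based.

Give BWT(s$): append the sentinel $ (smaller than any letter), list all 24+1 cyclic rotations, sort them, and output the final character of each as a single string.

rank  rotation                   last
    0  $gedbgbeacfgbddagdgagfafb  b
    1  acfgbddagdgagfafb$gedbgbe  e
    2  afb$gedbgbeacfgbddagdgagf  f
    3  agdgagfafb$gedbgbeacfgbdd  d
    4  agfafb$gedbgbeacfgbddagdg  g
    5  b$gedbgbeacfgbddagdgagfaf  f
    6  bddagdgagfafb$gedbgbeacfg  g
    7  beacfgbddagdgagfafb$gedbg  g
    8  bgbeacfgbddagdgagfafb$ged  d
    9  cfgbddagdgagfafb$gedbgbea  a
   10  dagdgagfafb$gedbgbeacfgbd  d
   11  dbgbeacfgbddagdgagfafb$ge  e
   12  ddagdgagfafb$gedbgbeacfgb  b
   13  dgagfafb$gedbgbeacfgbddag  g
   14  eacfgbddagdgagfafb$gedbgb  b
   15  edbgbeacfgbddagdgagfafb$g  g
   16  fafb$gedbgbeacfgbddagdgag  g
   17  fb$gedbgbeacfgbddagdgagfa  a
   18  fgbddagdgagfafb$gedbgbeac  c
   19  gagfafb$gedbgbeacfgbddagd  d
   20  gbddagdgagfafb$gedbgbeacf  f
   21  gbeacfgbddagdgagfafb$gedb  b
   22  gdgagfafb$gedbgbeacfgbdda  a
   23  gedbgbeacfgbddagdgagfafb$  $
   24  gfafb$gedbgbeacfgbddagdga  a

befdgfggdadebgbggacdfba$a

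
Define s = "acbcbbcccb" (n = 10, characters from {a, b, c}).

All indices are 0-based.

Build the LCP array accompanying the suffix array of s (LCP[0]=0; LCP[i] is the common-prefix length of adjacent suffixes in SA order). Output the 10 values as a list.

[0, 0, 1, 1, 2, 0, 2, 2, 1, 2]

rank | idx | suffix
   0 |   0 | acbcbbcccb
   1 |   9 | b
   2 |   4 | bbcccb
   3 |   2 | bcbbcccb
   4 |   5 | bcccb
   5 |   8 | cb
   6 |   3 | cbbcccb
   7 |   1 | cbcbbcccb
   8 |   7 | ccb
   9 |   6 | cccb

SA = [0, 9, 4, 2, 5, 8, 3, 1, 7, 6]
i: (SA[i-1],SA[i]) lcp shared
  1: (0,9) 0 ''
  2: (9,4) 1 'b'
  3: (4,2) 1 'b'
  4: (2,5) 2 'bc'
  5: (5,8) 0 ''
  6: (8,3) 2 'cb'
  7: (3,1) 2 'cb'
  8: (1,7) 1 'c'
  9: (7,6) 2 'cc'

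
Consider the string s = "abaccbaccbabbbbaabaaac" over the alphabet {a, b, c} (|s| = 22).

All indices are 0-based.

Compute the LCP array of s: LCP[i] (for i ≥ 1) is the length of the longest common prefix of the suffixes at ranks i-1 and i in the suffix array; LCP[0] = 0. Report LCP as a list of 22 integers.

rank | idx | suffix
   0 |  18 | aaac
   1 |  15 | aabaaac
   2 |  19 | aac
   3 |  16 | abaaac
   4 |   0 | abaccbaccbabbbbaabaaac
   5 |  10 | abbbbaabaaac
   6 |  20 | ac
   7 |   6 | accbabbbbaabaaac
   8 |   2 | accbaccbabbbbaabaaac
   9 |  17 | baaac
  10 |  14 | baabaaac
  11 |   9 | babbbbaabaaac
  12 |   5 | baccbabbbbaabaaac
  13 |   1 | baccbaccbabbbbaabaaac
  14 |  13 | bbaabaaac
  15 |  12 | bbbaabaaac
  16 |  11 | bbbbaabaaac
  17 |  21 | c
  18 |   8 | cbabbbbaabaaac
  19 |   4 | cbaccbabbbbaabaaac
  20 |   7 | ccbabbbbaabaaac
  21 |   3 | ccbaccbabbbbaabaaac

SA = [18, 15, 19, 16, 0, 10, 20, 6, 2, 17, 14, 9, 5, 1, 13, 12, 11, 21, 8, 4, 7, 3]
i: (SA[i-1],SA[i]) lcp shared
  1: (18,15) 2 'aa'
  2: (15,19) 2 'aa'
  3: (19,16) 1 'a'
  4: (16,0) 3 'aba'
  5: (0,10) 2 'ab'
  6: (10,20) 1 'a'
  7: (20,6) 2 'ac'
  8: (6,2) 5 'accba'
  9: (2,17) 0 ''
  10: (17,14) 3 'baa'
  11: (14,9) 2 'ba'
  12: (9,5) 2 'ba'
  13: (5,1) 6 'baccba'
  14: (1,13) 1 'b'
  15: (13,12) 2 'bb'
  16: (12,11) 3 'bbb'
  17: (11,21) 0 ''
  18: (21,8) 1 'c'
  19: (8,4) 3 'cba'
  20: (4,7) 1 'c'
  21: (7,3) 4 'ccba'

[0, 2, 2, 1, 3, 2, 1, 2, 5, 0, 3, 2, 2, 6, 1, 2, 3, 0, 1, 3, 1, 4]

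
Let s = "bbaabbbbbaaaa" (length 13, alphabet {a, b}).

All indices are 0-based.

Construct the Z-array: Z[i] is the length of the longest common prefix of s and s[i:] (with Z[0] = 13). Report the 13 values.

Z[0]=13
i=1: outside box; Z[1]=1 extend→box=[1,2)
i=2: outside box; Z[2]=0
i=3: outside box; Z[3]=0
i=4: outside box; Z[4]=2 extend→box=[4,6)
i=5: min(r-i=1, Z[1]=1)=1; Z[5]=2 extend→box=[5,7)
i=6: min(r-i=1, Z[1]=1)=1; Z[6]=2 extend→box=[6,8)
i=7: min(r-i=1, Z[1]=1)=1; Z[7]=4 extend→box=[7,11)
i=8: min(r-i=3, Z[1]=1)=1; Z[8]=1
i=9: min(r-i=2, Z[2]=0)=0; Z[9]=0
i=10: min(r-i=1, Z[3]=0)=0; Z[10]=0
i=11: outside box; Z[11]=0
i=12: outside box; Z[12]=0

[13, 1, 0, 0, 2, 2, 2, 4, 1, 0, 0, 0, 0]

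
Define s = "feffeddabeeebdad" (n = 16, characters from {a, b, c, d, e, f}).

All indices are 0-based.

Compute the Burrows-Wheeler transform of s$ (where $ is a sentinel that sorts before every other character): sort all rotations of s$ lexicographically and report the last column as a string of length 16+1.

dddeaadbeefebff$e

rank  rotation           last
    0  $feffeddabeeebdad  d
    1  abeeebdad$feffedd  d
    2  ad$feffeddabeeebd  d
    3  bdad$feffeddabeee  e
    4  beeebdad$feffedda  a
    5  d$feffeddabeeebda  a
    6  dabeeebdad$feffed  d
    7  dad$feffeddabeeeb  b
    8  ddabeeebdad$feffe  e
    9  ebdad$feffeddabee  e
   10  eddabeeebdad$feff  f
   11  eebdad$feffeddabe  e
   12  eeebdad$feffeddab  b
   13  effeddabeeebdad$f  f
   14  feddabeeebdad$fef  f
   15  feffeddabeeebdad$  $
   16  ffeddabeeebdad$fe  e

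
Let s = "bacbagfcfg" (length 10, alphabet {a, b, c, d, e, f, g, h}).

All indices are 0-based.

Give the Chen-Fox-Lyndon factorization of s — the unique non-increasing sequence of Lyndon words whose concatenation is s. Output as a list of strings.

emit factor 1: 'b' (i=0, period=1)
emit factor 2: 'acbagfcfg' (i=1, period=9)

["b", "acbagfcfg"]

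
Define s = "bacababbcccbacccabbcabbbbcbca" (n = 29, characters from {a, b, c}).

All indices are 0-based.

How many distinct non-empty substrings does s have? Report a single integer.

rank | idx | suffix
   0 |  28 | a
   1 |   3 | ababbcccbacccabbcabbbbcbca
   2 |  20 | abbbbcbca
   3 |  16 | abbcabbbbcbca
   4 |   5 | abbcccbacccabbcabbbbcbca
   5 |   1 | acababbcccbacccabbcabbbbcbca
   6 |  12 | acccabbcabbbbcbca
   7 |   4 | babbcccbacccabbcabbbbcbca
   8 |   0 | bacababbcccbacccabbcabbbbcbca
   9 |  11 | bacccabbcabbbbcbca
  10 |  21 | bbbbcbca
  11 |  22 | bbbcbca
  12 |  17 | bbcabbbbcbca
  13 |  23 | bbcbca
  14 |   6 | bbcccbacccabbcabbbbcbca
  15 |  26 | bca
  16 |  18 | bcabbbbcbca
  17 |  24 | bcbca
  18 |   7 | bcccbacccabbcabbbbcbca
  19 |  27 | ca
  20 |   2 | cababbcccbacccabbcabbbbcbca
  21 |  19 | cabbbbcbca
  22 |  15 | cabbcabbbbcbca
  23 |  10 | cbacccabbcabbbbcbca
  24 |  25 | cbca
  25 |  14 | ccabbcabbbbcbca
  26 |   9 | ccbacccabbcabbbbcbca
  27 |  13 | cccabbcabbbbcbca
  28 |   8 | cccbacccabbcabbbbcbca

SA = [28, 3, 20, 16, 5, 1, 12, 4, 0, 11, 21, 22, 17, 23, 6, 26, 18, 24, 7, 27, 2, 19, 15, 10, 25, 14, 9, 13, 8]
rank  pair      lcp
   1  s[28:],s[3:]  1  'a'
   2  s[3:],s[20:]  2  'ab'
   3  s[20:],s[16:]  3  'abb'
   4  s[16:],s[5:]  4  'abbc'
   5  s[5:],s[1:]  1  'a'
   6  s[1:],s[12:]  2  'ac'
   7  s[12:],s[4:]  0  ''
   8  s[4:],s[0:]  2  'ba'
   9  s[0:],s[11:]  3  'bac'
  10  s[11:],s[21:]  1  'b'
  11  s[21:],s[22:]  3  'bbb'
  12  s[22:],s[17:]  2  'bb'
  13  s[17:],s[23:]  3  'bbc'
  14  s[23:],s[6:]  3  'bbc'
  15  s[6:],s[26:]  1  'b'
  16  s[26:],s[18:]  3  'bca'
  17  s[18:],s[24:]  2  'bc'
  18  s[24:],s[7:]  2  'bc'
  19  s[7:],s[27:]  0  ''
  20  s[27:],s[2:]  2  'ca'
  21  s[2:],s[19:]  3  'cab'
  22  s[19:],s[15:]  4  'cabb'
  23  s[15:],s[10:]  1  'c'
  24  s[10:],s[25:]  2  'cb'
  25  s[25:],s[14:]  1  'c'
  26  s[14:],s[9:]  2  'cc'
  27  s[9:],s[13:]  2  'cc'
  28  s[13:],s[8:]  3  'ccc'

n(n+1)/2 = 29·30/2 = 435
Σ LCP = 0 + 1 + 2 + 3 + 4 + 1 + 2 + 0 + 2 + 3 + 1 + 3 + 2 + 3 + 3 + 1 + 3 + 2 + 2 + 0 + 2 + 3 + 4 + 1 + 2 + 1 + 2 + 2 + 3 = 58
distinct = 435 − 58 = 377

377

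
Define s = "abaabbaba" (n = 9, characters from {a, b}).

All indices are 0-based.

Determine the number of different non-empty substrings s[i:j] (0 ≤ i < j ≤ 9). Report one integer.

sorted suffixes:
  #0 SA[0]=8  'a'
  #1 SA[1]=2  'aabbaba'
  #2 SA[2]=6  'aba'
  #3 SA[3]=0  'abaabbaba'
  #4 SA[4]=3  'abbaba'
  #5 SA[5]=7  'ba'
  #6 SA[6]=1  'baabbaba'
  #7 SA[7]=5  'baba'
  #8 SA[8]=4  'bbaba'

SA = [8, 2, 6, 0, 3, 7, 1, 5, 4]
rank  pair      lcp
   1  s[8:],s[2:]  1  'a'
   2  s[2:],s[6:]  1  'a'
   3  s[6:],s[0:]  3  'aba'
   4  s[0:],s[3:]  2  'ab'
   5  s[3:],s[7:]  0  ''
   6  s[7:],s[1:]  2  'ba'
   7  s[1:],s[5:]  2  'ba'
   8  s[5:],s[4:]  1  'b'

n(n+1)/2 = 9·10/2 = 45
Σ LCP = 0 + 1 + 1 + 3 + 2 + 0 + 2 + 2 + 1 = 12
distinct = 45 − 12 = 33

33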